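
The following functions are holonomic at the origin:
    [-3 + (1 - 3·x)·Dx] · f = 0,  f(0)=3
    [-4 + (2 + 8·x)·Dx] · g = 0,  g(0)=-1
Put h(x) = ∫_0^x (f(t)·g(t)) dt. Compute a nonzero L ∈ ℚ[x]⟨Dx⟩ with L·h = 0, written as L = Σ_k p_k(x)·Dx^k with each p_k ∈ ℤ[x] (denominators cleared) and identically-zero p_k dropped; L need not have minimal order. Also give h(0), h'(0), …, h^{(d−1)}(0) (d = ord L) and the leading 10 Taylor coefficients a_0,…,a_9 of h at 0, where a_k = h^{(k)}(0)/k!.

L = (5 + 6·x)·Dx + (-1 - x + 12·x^2)·Dx^2  (order 2).
h: a_k = 0, -3, -15/2, -13, -129/4, -357/5, -385/2, -459, -10431/8, -3191, …
ICs: h(0) = 0, h′(0) = -3.

f: a_k = 3, 9, 27, 81, 243, 729, 2187, 6561, 19683, 59049, …
g: a_k = -1, -2, 2, -4, 10, -28, 84, -264, 858, -2860, …
h₀=f·g: eliminate ⇒ L₀, order ≤ 1·1.
h=∫₀ˣh₀: take L = L₀·Dx.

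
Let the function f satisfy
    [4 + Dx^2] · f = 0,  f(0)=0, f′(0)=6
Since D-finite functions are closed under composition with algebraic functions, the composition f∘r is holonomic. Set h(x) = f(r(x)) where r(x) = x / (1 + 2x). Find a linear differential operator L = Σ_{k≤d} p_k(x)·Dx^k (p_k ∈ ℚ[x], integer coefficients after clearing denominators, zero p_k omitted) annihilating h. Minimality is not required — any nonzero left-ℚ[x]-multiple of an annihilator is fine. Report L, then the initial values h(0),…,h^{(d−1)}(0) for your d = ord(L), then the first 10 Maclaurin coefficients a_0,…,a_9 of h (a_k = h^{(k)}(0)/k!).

f: a_k = 0, 6, 0, -4, 0, 4/5, 0, -8/105, 0, 4/945, …
Change of var in L_f (x↦r) gives L₀.
L = 4 + (4 + 24·x + 48·x^2 + 32·x^3)·Dx + (1 + 8·x + 24·x^2 + 32·x^3 + 16·x^4)·Dx^2  (order 2).
h: a_k = 0, 6, -12, 20, -24, 4/5, 120, -55448/105, 25456/15, -896716/189, …
ICs: h(0) = 0, h′(0) = 6.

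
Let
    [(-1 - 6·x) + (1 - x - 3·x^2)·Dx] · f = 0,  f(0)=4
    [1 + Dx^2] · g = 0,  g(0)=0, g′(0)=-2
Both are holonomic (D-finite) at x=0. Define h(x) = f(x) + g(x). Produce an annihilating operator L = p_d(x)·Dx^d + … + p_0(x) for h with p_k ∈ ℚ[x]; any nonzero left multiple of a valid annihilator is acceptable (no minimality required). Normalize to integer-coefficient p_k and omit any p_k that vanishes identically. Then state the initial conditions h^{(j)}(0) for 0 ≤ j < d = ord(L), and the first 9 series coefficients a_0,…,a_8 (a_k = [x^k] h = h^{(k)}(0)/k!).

L = (43 + 292·x + 307·x^2 + 624·x^3 + 45·x^4 + 54·x^5) + (-9 - 7·x - 6·x^2 + 91·x^3 + 144·x^4 + 27·x^5 + 27·x^6)·Dx + (43 + 292·x + 307·x^2 + 624·x^3 + 45·x^4 + 54·x^5)·Dx^2 + (-9 - 7·x - 6·x^2 + 91·x^3 + 144·x^4 + 27·x^5 + 27·x^6)·Dx^3  (order 3).
h: a_k = 4, 2, 16, 85/3, 76, 9599/60, 388, 2187361/2520, 2032, …
ICs: h(0) = 4, h′(0) = 2, h′′(0) = 32.

f: a_k = 4, 4, 16, 28, 76, 160, 388, 868, 2032, …
g: a_k = 0, -2, 0, 1/3, 0, -1/60, 0, 1/2520, 0, …
h₀=f+g: left-lcm gives L₀, ord ≤ 3.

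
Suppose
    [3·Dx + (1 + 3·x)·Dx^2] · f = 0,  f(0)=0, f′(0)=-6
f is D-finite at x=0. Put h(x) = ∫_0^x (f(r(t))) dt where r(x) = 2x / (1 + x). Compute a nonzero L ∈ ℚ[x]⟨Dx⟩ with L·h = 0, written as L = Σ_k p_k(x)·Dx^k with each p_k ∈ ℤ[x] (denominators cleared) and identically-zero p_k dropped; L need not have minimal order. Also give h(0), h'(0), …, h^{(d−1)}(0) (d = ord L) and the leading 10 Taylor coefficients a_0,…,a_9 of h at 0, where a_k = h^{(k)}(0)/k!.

f: a_k = 0, -6, 9, -18, 81/2, -486/5, 243, -4374/7, 6561/4, -4374, …
f∘r: x↦r, Dx↦Dx/r' in L_f ⇒ L₀.
h=∫₀ˣh₀: take L = L₀·Dx.
L = (8 + 14·x)·Dx^2 + (1 + 8·x + 7·x^2)·Dx^3  (order 3).
h: a_k = 0, 0, -6, 16, -57, 240, -5602/5, 39216/7, -411771/14, 480400/3, …
ICs: h(0) = 0, h′(0) = 0, h′′(0) = -12.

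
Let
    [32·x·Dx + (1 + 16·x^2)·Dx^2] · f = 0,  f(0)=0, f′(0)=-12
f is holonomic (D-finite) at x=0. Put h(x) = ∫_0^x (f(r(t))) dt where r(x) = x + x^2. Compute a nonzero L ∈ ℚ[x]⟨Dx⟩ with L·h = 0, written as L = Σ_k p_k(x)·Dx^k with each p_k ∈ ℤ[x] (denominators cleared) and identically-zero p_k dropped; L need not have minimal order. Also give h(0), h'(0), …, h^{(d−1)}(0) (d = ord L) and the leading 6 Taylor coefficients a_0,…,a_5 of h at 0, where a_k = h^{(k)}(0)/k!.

L = (-2 + 32·x + 128·x^2 + 192·x^3 + 96·x^4)·Dx^2 + (1 + 2·x + 16·x^2 + 64·x^3 + 80·x^4 + 32·x^5)·Dx^3  (order 3).
h: a_k = 0, 0, -6, -4, 16, 192/5, …
ICs: h(0) = 0, h′(0) = 0, h′′(0) = -12.

f: a_k = 0, -12, 0, 64, 0, -3072/5, …
Change of var in L_f (x↦r) gives L₀.
h=∫₀ˣh₀: take L = L₀·Dx.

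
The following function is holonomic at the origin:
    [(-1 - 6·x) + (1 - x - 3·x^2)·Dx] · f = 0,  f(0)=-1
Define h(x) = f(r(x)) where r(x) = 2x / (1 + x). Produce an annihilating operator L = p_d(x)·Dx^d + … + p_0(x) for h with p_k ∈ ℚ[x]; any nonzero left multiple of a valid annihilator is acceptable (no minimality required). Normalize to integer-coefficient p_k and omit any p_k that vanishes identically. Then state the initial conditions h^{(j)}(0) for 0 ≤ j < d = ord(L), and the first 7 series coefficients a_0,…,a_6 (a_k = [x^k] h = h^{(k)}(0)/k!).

f: a_k = -1, -1, -4, -7, -19, -40, -97, …
Change of var in L_f (x↦r) gives L₀.
L = (2 + 26·x) + (-1 - x + 13·x^2 + 13·x^3)·Dx  (order 1).
h: a_k = -1, -2, -14, -26, -182, -338, -2366, …
ICs: h(0) = -1.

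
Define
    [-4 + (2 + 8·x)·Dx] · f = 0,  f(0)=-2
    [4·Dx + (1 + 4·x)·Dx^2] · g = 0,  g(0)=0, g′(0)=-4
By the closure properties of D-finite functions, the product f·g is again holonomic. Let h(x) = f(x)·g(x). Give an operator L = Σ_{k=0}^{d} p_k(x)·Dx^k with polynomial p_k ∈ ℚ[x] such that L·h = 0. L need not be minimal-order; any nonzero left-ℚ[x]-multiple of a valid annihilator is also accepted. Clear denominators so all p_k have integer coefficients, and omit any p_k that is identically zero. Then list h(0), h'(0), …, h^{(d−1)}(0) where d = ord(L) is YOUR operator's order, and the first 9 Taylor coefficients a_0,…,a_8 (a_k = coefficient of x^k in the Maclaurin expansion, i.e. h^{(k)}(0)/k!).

L = 4 + (1 + 8·x + 16·x^2)·Dx^2  (order 2).
h: a_k = 0, 8, 0, -16/3, 64/3, -1136/15, 3968/15, -97376/105, 344192/105, …
ICs: h(0) = 0, h′(0) = 8.

f: a_k = -2, -4, 4, -8, 20, -56, 168, -528, 1716, …
g: a_k = 0, -4, 8, -64/3, 64, -1024/5, 2048/3, -16384/7, 8192, …
h₀=f·g: eliminate ⇒ L₀, order ≤ 1·2.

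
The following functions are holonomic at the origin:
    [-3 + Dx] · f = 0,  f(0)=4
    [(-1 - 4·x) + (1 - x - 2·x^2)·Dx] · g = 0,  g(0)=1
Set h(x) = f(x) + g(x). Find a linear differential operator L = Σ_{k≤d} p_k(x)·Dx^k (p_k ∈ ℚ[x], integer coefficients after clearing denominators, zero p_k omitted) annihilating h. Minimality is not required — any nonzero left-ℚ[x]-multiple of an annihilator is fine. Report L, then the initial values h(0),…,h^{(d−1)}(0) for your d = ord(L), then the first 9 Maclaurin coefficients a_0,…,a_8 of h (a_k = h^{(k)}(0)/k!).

L = (9 + 9·x + 126·x^2 + 72·x^3) + (3 - 30·x - 51·x^2 + 36·x^3 + 36·x^4)·Dx + (-2 + 9·x + 3·x^2 - 20·x^3 - 12·x^4)·Dx^2  (order 2).
h: a_k = 5, 13, 21, 23, 49/2, 291/10, 941/20, 12143/140, 192249/1120, …
ICs: h(0) = 5, h′(0) = 13.

f: a_k = 4, 12, 18, 18, 27/2, 81/10, 81/20, 243/140, 729/1120, …
g: a_k = 1, 1, 3, 5, 11, 21, 43, 85, 171, …
L₀ := lclm(L_f,L_g); ord L₀ ≤ 1+1.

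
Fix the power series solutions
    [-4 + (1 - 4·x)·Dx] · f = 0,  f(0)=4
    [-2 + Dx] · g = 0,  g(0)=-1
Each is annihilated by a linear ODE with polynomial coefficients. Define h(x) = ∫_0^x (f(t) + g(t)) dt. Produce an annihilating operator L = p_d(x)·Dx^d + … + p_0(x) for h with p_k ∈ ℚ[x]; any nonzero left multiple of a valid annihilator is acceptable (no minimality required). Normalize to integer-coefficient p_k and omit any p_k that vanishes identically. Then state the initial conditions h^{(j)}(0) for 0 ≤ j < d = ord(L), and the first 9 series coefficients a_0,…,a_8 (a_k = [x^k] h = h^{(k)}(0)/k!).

f: a_k = 4, 16, 64, 256, 1024, 4096, 16384, 65536, 262144, …
g: a_k = -1, -2, -2, -4/3, -2/3, -4/15, -4/45, -8/315, -2/315, …
Sum ⇒ L₀ = lclm(L_f,L_g) in ℚ(x)⟨Dx⟩.
h=∫₀ˣh₀: take L = L₀·Dx.
L = (-24 - 32·x)·Dx + (14 + 16·x - 32·x^2)·Dx^2 + (-1 + 16·x^2)·Dx^3  (order 3).
h: a_k = 0, 3, 7, 62/3, 191/3, 614/3, 30718/45, 737276/315, 2580479/315, …
ICs: h(0) = 0, h′(0) = 3, h′′(0) = 14.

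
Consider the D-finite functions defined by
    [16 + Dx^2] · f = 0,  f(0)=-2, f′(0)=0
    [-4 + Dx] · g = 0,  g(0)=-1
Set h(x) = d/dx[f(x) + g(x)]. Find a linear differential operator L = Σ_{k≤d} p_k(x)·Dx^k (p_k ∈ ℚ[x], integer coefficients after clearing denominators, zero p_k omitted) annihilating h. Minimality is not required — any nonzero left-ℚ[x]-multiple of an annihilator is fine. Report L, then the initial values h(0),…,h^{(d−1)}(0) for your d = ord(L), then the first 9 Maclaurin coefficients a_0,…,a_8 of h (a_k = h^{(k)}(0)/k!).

f: a_k = -2, 0, 16, 0, -64/3, 0, 512/45, 0, -1024/315, …
g: a_k = -1, -4, -8, -32/3, -32/3, -128/15, -256/45, -1024/315, -512/315, …
Weyl lclm of L_f,L_g ⇒ L₀ (ord ≤ 3).
Differentiate: ansatz ord ≤ ord L₀ ⇒ L.
L = 64 - 16·Dx + 4·Dx^2 - Dx^3  (order 3).
h: a_k = -4, 16, -32, -128, -128/3, 512/15, -1024/45, -4096/105, -2048/315, …
ICs: h(0) = -4, h′(0) = 16, h′′(0) = -64.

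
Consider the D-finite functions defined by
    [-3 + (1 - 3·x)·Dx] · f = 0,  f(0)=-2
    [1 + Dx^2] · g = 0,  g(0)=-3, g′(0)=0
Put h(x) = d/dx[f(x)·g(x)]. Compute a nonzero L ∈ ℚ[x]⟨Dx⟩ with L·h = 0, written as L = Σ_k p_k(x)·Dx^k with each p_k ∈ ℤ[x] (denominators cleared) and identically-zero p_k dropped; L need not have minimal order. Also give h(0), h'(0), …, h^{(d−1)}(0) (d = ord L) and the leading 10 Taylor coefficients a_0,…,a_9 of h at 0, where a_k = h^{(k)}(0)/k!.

L = (-17 - 6·x + 9·x^2) + (-6 + 18·x)·Dx + (1 - 6·x + 9·x^2)·Dx^2  (order 2).
h: a_k = 18, 102, 459, 1837, 27555/4, 495989/20, 3471923/40, 249978457/840, 2249806113/2240, 202482550169/60480, …
ICs: h(0) = 18, h′(0) = 102.

f: a_k = -2, -6, -18, -54, -162, -486, -1458, -4374, -13122, -39366, …
g: a_k = -3, 0, 3/2, 0, -1/8, 0, 1/240, 0, -1/13440, 0, …
Product ⇒ symmetric product L₀, ord ≤ 2.
Derive L from L₀ (diff closure).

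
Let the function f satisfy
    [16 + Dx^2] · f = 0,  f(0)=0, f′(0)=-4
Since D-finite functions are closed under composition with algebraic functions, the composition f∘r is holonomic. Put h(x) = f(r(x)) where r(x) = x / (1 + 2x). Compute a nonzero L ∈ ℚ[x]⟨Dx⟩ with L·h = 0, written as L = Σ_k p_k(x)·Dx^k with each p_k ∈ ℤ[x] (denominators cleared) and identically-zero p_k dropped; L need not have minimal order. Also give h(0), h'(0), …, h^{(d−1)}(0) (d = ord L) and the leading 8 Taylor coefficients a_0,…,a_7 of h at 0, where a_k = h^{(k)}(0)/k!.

f: a_k = 0, -4, 0, 32/3, 0, -128/15, 0, 1024/315, …
Change of var in L_f (x↦r) gives L₀.
L = 16 + (4 + 24·x + 48·x^2 + 32·x^3)·Dx + (1 + 8·x + 24·x^2 + 32·x^3 + 16·x^4)·Dx^2  (order 2).
h: a_k = 0, -4, 8, -16/3, -32, 2752/15, -640, 565504/315, …
ICs: h(0) = 0, h′(0) = -4.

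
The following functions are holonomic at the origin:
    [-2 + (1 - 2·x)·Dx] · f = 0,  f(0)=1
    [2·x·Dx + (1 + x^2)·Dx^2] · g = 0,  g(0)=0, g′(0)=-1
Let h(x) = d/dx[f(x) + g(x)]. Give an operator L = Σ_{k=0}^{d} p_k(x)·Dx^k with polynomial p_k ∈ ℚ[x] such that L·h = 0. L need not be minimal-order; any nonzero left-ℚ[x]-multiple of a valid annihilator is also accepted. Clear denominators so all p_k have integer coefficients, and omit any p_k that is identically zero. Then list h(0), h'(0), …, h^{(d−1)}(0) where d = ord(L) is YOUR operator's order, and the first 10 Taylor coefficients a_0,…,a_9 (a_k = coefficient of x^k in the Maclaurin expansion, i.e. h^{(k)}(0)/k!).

L = (-4 + 32·x + 12·x^2) + (13 - 4·x + 25·x^2 + 12·x^3)·Dx + (-2 + 3·x + 3·x^3 + 2·x^4)·Dx^2  (order 2).
h: a_k = 1, 8, 25, 64, 159, 384, 897, 2048, 4607, 10240, …
ICs: h(0) = 1, h′(0) = 8.

f: a_k = 1, 2, 4, 8, 16, 32, 64, 128, 256, 512, …
g: a_k = 0, -1, 0, 1/3, 0, -1/5, 0, 1/7, 0, -1/9, …
Weyl lclm of L_f,L_g ⇒ L₀ (ord ≤ 3).
Differentiate: ansatz ord ≤ ord L₀ ⇒ L.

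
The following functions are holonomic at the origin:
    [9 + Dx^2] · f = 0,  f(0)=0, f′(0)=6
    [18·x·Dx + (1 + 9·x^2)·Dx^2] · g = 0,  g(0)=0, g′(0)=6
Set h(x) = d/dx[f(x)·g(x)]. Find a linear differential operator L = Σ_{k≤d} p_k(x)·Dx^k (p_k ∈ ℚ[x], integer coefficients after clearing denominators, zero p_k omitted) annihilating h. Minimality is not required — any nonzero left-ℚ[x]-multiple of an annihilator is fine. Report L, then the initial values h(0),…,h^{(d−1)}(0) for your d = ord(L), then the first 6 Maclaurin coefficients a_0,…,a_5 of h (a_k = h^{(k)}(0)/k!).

L = (8910 + 214326·x^2 + 3024621·x^4 + 5668704·x^6 + 6377292·x^8 + 9565938·x^10 + 43046721·x^12) + (5508·x + 207036·x^3 + 1837080·x^5 + 4723920·x^7 + 10628820·x^9 + 19131876·x^11)·Dx + (1080 + 27540·x^2 + 389286·x^4 + 971028·x^6 + 1889568·x^8 + 4251528·x^10 + 9565938·x^12)·Dx^2 + (612·x + 23004·x^3 + 204120·x^5 + 524880·x^7 + 1180980·x^9 + 2125764·x^11)·Dx^3 + (10 + 414·x^2 + 5913·x^4 + 37908·x^6 + 131220·x^8 + 354294·x^10 + 531441·x^12)·Dx^4  (order 4).
h: a_k = 0, 72, 0, -648, 0, 4617, …
ICs: h(0) = 0, h′(0) = 72, h′′(0) = 0, h′′′(0) = -3888.

f: a_k = 0, 6, 0, -9, 0, 81/20, …
g: a_k = 0, 6, 0, -18, 0, 486/5, …
L₀ := L_f ⊗_s L_g (sym. prod.), ord ≤ 4.
Differentiate: ansatz ord ≤ ord L₀ ⇒ L.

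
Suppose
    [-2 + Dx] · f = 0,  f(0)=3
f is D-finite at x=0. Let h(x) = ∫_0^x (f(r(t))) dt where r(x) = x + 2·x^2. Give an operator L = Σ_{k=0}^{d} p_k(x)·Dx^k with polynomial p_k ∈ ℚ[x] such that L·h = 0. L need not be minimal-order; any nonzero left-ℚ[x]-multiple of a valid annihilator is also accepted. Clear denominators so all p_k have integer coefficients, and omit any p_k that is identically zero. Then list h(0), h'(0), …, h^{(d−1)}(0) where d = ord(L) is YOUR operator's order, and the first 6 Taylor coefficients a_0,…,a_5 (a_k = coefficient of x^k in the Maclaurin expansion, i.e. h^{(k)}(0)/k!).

L = (-2 - 8·x)·Dx + Dx^2  (order 2).
h: a_k = 0, 3, 3, 6, 7, 10, …
ICs: h(0) = 0, h′(0) = 3.

f: a_k = 3, 6, 6, 4, 2, 4/5, …
Change of var in L_f (x↦r) gives L₀.
∫: right-multiply L₀ by Dx.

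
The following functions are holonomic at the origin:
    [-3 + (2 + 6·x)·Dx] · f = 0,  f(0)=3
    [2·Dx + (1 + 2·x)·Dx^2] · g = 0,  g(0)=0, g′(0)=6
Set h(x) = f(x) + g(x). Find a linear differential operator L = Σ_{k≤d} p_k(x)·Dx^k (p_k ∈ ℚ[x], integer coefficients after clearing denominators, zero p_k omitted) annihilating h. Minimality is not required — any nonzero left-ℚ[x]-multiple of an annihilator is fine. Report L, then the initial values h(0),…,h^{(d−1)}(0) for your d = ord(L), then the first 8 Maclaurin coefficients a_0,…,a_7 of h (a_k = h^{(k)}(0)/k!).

L = (-6 + 36·x)·Dx + (5 + 84·x + 180·x^2)·Dx^2 + (2 + 22·x + 72·x^2 + 72·x^3)·Dx^3  (order 3).
h: a_k = 3, 21/2, -75/8, 209/16, -2751/128, 50091/1280, -78695/1024, 2302023/14336, …
ICs: h(0) = 3, h′(0) = 21/2, h′′(0) = -75/4.

f: a_k = 3, 9/2, -27/8, 81/16, -1215/128, 5103/256, -45927/1024, 216513/2048, …
g: a_k = 0, 6, -6, 8, -12, 96/5, -32, 384/7, …
f+g: L₀ = lclm(L_f,L_g), ord ≤ 1+2.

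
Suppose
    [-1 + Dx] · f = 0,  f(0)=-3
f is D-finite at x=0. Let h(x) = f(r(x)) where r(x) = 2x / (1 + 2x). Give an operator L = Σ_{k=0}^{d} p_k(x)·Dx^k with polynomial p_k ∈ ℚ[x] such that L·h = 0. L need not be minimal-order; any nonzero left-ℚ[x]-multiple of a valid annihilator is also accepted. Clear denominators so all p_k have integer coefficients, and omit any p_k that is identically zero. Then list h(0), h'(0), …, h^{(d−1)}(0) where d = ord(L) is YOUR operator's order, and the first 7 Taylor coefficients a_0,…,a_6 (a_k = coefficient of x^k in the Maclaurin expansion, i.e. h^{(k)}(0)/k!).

L = -2 + (1 + 4·x + 4·x^2)·Dx  (order 1).
h: a_k = -3, -6, 6, -4, -2, 76/5, -604/15, …
ICs: h(0) = -3.

f: a_k = -3, -3, -3/2, -1/2, -1/8, -1/40, -1/240, …
Change of var in L_f (x↦r) gives L₀.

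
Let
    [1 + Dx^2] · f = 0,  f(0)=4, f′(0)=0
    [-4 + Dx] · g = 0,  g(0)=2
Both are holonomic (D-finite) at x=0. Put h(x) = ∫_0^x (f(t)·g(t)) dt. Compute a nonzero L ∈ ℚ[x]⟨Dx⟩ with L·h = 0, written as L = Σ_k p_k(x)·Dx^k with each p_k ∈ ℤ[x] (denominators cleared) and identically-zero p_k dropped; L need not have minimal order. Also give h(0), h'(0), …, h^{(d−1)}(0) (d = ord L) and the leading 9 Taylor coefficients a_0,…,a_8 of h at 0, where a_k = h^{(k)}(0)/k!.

f: a_k = 4, 0, -2, 0, 1/6, 0, -1/180, 0, 1/10080, …
g: a_k = 2, 8, 16, 64/3, 64/3, 256/15, 512/45, 2048/315, 1024/315, …
L₀ := L_f ⊗_s L_g (sym. prod.), ord ≤ 2.
h=∫₀ˣh₀: take L = L₀·Dx.
L = 17·Dx - 8·Dx^2 + Dx^3  (order 3).
h: a_k = 0, 8, 16, 20, 52/3, 161/15, 202/45, 11/14, -727/1260, …
ICs: h(0) = 0, h′(0) = 8, h′′(0) = 32.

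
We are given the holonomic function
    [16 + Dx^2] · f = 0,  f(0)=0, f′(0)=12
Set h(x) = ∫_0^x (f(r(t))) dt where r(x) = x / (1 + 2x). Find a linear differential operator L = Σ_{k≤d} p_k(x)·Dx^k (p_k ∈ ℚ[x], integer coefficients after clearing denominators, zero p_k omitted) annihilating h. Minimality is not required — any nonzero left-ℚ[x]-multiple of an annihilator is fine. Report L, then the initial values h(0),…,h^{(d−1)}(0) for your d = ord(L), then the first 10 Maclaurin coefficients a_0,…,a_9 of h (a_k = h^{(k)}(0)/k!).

f: a_k = 0, 12, 0, -32, 0, 128/5, 0, -1024/105, 0, 2048/945, …
L₀ from L_f via x↦r, Dx↦r'^{-1}Dx.
h=∫h₀ ⇒ L = L₀·Dx.
L = 16·Dx + (4 + 24·x + 48·x^2 + 32·x^3)·Dx^2 + (1 + 8·x + 24·x^2 + 32·x^3 + 16·x^4)·Dx^3  (order 3).
h: a_k = 0, 0, 6, -8, 4, 96/5, -1376/15, 1920/7, -70688/105, 194048/135, …
ICs: h(0) = 0, h′(0) = 0, h′′(0) = 12.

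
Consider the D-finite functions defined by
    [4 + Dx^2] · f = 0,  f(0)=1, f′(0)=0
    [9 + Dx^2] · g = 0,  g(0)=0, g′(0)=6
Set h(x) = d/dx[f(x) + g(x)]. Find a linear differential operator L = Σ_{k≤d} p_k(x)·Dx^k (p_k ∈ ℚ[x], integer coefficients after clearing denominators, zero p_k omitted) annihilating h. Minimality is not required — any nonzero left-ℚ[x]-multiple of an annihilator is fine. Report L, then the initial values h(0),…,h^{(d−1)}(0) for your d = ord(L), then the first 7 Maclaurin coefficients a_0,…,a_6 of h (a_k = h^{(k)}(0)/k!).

L = 36 + 13·Dx^2 + Dx^4  (order 4).
h: a_k = 6, -4, -27, 8/3, 81/4, -8/15, -243/40, …
ICs: h(0) = 6, h′(0) = -4, h′′(0) = -54, h′′′(0) = 16.

f: a_k = 1, 0, -2, 0, 2/3, 0, -4/45, …
g: a_k = 0, 6, 0, -9, 0, 81/20, 0, …
Sum ⇒ L₀ = lclm(L_f,L_g) in ℚ(x)⟨Dx⟩.
Differentiate: ansatz ord ≤ ord L₀ ⇒ L.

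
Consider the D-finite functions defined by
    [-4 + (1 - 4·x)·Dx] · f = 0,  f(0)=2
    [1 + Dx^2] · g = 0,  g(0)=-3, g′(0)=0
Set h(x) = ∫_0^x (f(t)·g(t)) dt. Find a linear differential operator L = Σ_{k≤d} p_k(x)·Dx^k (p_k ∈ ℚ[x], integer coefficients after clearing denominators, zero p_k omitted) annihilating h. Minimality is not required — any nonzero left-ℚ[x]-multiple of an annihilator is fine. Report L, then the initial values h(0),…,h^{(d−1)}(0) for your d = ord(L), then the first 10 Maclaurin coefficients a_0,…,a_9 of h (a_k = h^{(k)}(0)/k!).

f: a_k = 2, 8, 32, 128, 512, 2048, 8192, 32768, 131072, 524288, …
g: a_k = -3, 0, 3/2, 0, -1/8, 0, 1/240, 0, -1/13440, 0, …
Product ⇒ symmetric product L₀, ord ≤ 2.
h=∫₀ˣh₀: take L = L₀·Dx.
L = (-1 + 4·x)·Dx + 8·Dx^2 + (-1 + 4·x)·Dx^3  (order 3).
h: a_k = 0, -6, -12, -31, -93, -5953/20, -5953/6, -2857439/840, -2857439/240, -512053069/12096, …
ICs: h(0) = 0, h′(0) = -6, h′′(0) = -24.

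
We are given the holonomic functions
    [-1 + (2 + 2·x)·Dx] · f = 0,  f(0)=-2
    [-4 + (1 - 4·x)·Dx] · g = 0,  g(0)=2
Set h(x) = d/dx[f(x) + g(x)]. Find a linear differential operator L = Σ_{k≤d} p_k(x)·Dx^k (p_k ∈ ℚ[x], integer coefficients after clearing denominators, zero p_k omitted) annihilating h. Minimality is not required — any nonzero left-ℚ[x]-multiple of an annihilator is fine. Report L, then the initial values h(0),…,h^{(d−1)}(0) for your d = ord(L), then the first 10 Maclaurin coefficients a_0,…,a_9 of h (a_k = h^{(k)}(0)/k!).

L = (-216 - 96·x) + (-381 - 792·x - 336·x^2)·Dx + (34 - 78·x - 208·x^2 - 96·x^3)·Dx^2  (order 2).
h: a_k = 7, 129/2, 3069/8, 32773/16, 1310685/128, 12582975/256, 234880793/1024, 2147484077/2048, 154618816221/32768, 1374389546875/65536, …
ICs: h(0) = 7, h′(0) = 129/2.

f: a_k = -2, -1, 1/4, -1/8, 5/64, -7/128, 21/512, -33/1024, 429/16384, -715/32768, …
g: a_k = 2, 8, 32, 128, 512, 2048, 8192, 32768, 131072, 524288, …
L₀ := lclm(L_f,L_g); ord L₀ ≤ 1+1.
Differentiate: ansatz ord ≤ ord L₀ ⇒ L.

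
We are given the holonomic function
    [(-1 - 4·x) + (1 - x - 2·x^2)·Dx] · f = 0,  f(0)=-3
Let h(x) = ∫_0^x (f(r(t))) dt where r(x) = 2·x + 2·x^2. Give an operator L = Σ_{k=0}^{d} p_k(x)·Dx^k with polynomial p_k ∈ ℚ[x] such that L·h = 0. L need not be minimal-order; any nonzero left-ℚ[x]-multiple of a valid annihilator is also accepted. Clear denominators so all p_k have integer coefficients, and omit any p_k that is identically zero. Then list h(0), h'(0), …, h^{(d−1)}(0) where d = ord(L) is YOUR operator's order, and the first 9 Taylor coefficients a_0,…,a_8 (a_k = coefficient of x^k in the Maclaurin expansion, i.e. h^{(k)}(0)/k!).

f: a_k = -3, -3, -9, -15, -33, -63, -129, -255, -513, …
h₀=f(r): pull back L_f along r ⇒ L₀.
h=∫h₀ ⇒ L = L₀·Dx.
L = (2 + 20·x + 48·x^2 + 32·x^3)·Dx + (-1 + 2·x + 10·x^2 + 16·x^3 + 8·x^4)·Dx^2  (order 2).
h: a_k = 0, -3, -3, -14, -48, -924/5, -748, -21624/7, -13056, …
ICs: h(0) = 0, h′(0) = -3.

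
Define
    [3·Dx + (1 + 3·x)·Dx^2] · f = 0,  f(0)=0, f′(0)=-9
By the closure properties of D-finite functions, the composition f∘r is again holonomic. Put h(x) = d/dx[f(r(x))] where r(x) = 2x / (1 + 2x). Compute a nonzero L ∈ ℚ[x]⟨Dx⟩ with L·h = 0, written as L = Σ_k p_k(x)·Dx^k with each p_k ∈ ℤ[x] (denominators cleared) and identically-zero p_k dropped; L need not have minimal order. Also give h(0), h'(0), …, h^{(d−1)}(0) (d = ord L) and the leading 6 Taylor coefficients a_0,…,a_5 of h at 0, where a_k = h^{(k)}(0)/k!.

f: a_k = 0, -9, 27/2, -27, 243/4, -729/5, …
f∘r: x↦r, Dx↦Dx/r' in L_f ⇒ L₀.
Derive L from L₀ (diff closure).
L = (10 + 32·x) + (1 + 10·x + 16·x^2)·Dx  (order 1).
h: a_k = -18, 180, -1512, 12240, -98208, 786240, …
ICs: h(0) = -18.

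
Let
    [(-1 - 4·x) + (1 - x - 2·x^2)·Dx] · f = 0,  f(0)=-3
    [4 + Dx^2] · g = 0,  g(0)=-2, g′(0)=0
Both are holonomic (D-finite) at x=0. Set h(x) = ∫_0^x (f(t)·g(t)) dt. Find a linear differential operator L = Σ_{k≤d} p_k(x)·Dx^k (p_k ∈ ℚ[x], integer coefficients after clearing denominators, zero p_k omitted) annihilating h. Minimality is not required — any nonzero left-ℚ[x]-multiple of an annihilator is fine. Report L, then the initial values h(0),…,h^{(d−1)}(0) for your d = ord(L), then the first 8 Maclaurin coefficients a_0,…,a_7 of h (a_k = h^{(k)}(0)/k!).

L = (4·x + 8·x^2)·Dx + (2 + 8·x)·Dx^2 + (-1 + x + 2·x^2)·Dx^3  (order 3).
h: a_k = 0, 6, 3, 2, 9/2, 34/5, 35/3, 2062/105, …
ICs: h(0) = 0, h′(0) = 6, h′′(0) = 6.

f: a_k = -3, -3, -9, -15, -33, -63, -129, -255, …
g: a_k = -2, 0, 4, 0, -4/3, 0, 8/45, 0, …
Sym-product of L_f,L_g gives L₀ (≤ ord 2).
Integrate: L := L₀·Dx.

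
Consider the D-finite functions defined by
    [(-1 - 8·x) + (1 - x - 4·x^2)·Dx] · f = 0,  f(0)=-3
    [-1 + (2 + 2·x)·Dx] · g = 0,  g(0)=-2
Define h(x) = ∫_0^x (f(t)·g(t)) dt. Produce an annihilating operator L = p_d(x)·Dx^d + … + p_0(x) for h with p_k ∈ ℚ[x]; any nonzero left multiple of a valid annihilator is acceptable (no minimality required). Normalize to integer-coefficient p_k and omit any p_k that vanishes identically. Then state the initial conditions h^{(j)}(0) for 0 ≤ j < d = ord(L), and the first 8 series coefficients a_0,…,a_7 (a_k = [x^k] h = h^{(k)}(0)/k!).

f: a_k = -3, -3, -15, -27, -87, -195, -543, -1323, …
g: a_k = -2, -1, 1/4, -1/8, 5/64, -7/128, 21/512, -33/1024, …
L₀ := L_f ⊗_s L_g (sym. prod.), ord ≤ 1.
h=∫h₀ ⇒ L = L₀·Dx.
L = (3 + 17·x + 12·x^2)·Dx + (-2 + 10·x^2 + 8·x^3)·Dx^2  (order 2).
h: a_k = 0, 6, 9/2, 43/4, 549/32, 12633/320, 20141/256, 645885/3584, …
ICs: h(0) = 0, h′(0) = 6.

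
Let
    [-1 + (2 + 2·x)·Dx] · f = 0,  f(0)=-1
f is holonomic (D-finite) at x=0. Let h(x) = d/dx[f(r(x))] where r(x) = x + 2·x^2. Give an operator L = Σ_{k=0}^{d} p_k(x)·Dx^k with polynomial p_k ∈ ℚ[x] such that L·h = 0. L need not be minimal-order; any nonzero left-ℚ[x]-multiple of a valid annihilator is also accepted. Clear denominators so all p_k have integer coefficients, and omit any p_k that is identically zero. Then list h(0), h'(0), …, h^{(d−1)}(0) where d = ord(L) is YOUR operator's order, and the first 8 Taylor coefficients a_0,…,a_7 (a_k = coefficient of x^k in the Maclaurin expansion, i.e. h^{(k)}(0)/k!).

f: a_k = -1, -1/2, 1/8, -1/16, 5/128, -7/256, 21/1024, -33/2048, …
f∘r: x↦r, Dx↦Dx/r' in L_f ⇒ L₀.
h=h₀': d/dx-closure on L₀ ⇒ L.
L = 7 + (-2 - 10·x - 12·x^2 - 16·x^3)·Dx  (order 1).
h: a_k = -1/2, -7/4, 21/16, 21/32, -595/256, 567/512, 5537/2048, -17843/4096, …
ICs: h(0) = -1/2.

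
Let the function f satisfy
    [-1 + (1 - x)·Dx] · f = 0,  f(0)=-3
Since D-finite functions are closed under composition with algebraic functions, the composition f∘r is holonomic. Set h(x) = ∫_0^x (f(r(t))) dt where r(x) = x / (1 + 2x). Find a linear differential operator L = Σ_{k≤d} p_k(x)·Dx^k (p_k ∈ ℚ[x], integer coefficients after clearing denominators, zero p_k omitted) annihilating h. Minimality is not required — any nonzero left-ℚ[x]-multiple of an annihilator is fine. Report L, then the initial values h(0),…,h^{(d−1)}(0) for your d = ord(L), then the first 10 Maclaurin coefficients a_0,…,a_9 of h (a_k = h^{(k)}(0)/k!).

f: a_k = -3, -3, -3, -3, -3, -3, -3, -3, -3, -3, …
h₀=f(r): pull back L_f along r ⇒ L₀.
∫: right-multiply L₀ by Dx.
L = -Dx + (1 + 3·x + 2·x^2)·Dx^2  (order 2).
h: a_k = 0, -3, -3/2, 1, -3/4, 3/5, -1/2, 3/7, -3/8, 1/3, …
ICs: h(0) = 0, h′(0) = -3.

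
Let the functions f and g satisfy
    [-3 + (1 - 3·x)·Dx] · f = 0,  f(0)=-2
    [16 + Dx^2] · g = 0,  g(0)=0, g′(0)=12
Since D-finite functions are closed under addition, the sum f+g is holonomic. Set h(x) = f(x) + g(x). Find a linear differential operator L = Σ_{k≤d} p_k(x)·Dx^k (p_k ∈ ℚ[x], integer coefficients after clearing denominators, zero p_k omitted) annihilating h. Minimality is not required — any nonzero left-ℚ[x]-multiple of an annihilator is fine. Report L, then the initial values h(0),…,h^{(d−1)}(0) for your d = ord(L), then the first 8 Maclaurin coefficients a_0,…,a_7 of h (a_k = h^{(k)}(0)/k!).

f: a_k = -2, -6, -18, -54, -162, -486, -1458, -4374, …
g: a_k = 0, 12, 0, -32, 0, 128/5, 0, -1024/105, …
Sum ⇒ L₀ = lclm(L_f,L_g) in ℚ(x)⟨Dx⟩.
L = (1680 - 2304·x + 3456·x^2) + (-272 + 1584·x - 3456·x^2 + 3456·x^3)·Dx + (105 - 144·x + 216·x^2)·Dx^2 + (-17 + 99·x - 216·x^2 + 216·x^3)·Dx^3  (order 3).
h: a_k = -2, 6, -18, -86, -162, -2302/5, -1458, -460294/105, …
ICs: h(0) = -2, h′(0) = 6, h′′(0) = -36.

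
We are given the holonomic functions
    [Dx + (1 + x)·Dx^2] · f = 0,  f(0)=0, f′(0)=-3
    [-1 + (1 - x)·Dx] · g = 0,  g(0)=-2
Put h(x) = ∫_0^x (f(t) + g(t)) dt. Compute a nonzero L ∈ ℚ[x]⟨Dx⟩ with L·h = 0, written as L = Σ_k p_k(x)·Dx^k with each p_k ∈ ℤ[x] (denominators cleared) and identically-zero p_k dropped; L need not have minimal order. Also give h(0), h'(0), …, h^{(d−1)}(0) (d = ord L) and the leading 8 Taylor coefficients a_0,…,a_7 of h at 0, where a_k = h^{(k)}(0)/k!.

f: a_k = 0, -3, 3/2, -1, 3/4, -3/5, 1/2, -3/7, …
g: a_k = -2, -2, -2, -2, -2, -2, -2, -2, …
h₀=f+g: left-lcm gives L₀, ord ≤ 3.
∫: right-multiply L₀ by Dx.
L = (-10 - 2·x)·Dx^2 + (-4 - 16·x - 4·x^2)·Dx^3 + (3 + x - 3·x^2 - x^3)·Dx^4  (order 4).
h: a_k = 0, -2, -5/2, -1/6, -3/4, -1/4, -13/30, -3/14, …
ICs: h(0) = 0, h′(0) = -2, h′′(0) = -5, h′′′(0) = -1.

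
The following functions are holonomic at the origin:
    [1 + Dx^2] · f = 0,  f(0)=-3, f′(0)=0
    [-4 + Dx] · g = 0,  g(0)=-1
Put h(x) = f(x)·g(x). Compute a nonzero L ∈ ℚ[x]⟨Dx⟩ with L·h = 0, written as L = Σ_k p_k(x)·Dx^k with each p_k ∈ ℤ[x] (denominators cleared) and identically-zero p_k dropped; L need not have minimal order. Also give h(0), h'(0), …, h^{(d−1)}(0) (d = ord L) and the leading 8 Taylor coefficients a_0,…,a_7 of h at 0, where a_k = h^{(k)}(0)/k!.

L = 17 - 8·Dx + Dx^2  (order 2).
h: a_k = 3, 12, 45/2, 26, 161/8, 101/10, 33/16, -727/420, …
ICs: h(0) = 3, h′(0) = 12.

f: a_k = -3, 0, 3/2, 0, -1/8, 0, 1/240, 0, …
g: a_k = -1, -4, -8, -32/3, -32/3, -128/15, -256/45, -1024/315, …
L₀ := L_f ⊗_s L_g (sym. prod.), ord ≤ 2.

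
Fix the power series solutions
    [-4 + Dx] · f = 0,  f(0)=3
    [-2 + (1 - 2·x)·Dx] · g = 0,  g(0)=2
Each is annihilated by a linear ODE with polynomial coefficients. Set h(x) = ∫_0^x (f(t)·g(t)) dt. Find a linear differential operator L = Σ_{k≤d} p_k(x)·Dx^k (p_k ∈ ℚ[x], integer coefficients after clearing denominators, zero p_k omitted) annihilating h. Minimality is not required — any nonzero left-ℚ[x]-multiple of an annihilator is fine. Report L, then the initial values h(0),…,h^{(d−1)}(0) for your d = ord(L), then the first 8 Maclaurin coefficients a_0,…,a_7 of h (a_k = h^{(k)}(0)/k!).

f: a_k = 3, 12, 24, 32, 32, 128/5, 256/15, 1024/105, …
g: a_k = 2, 4, 8, 16, 32, 64, 128, 256, …
L₀ := L_f ⊗_s L_g (sym. prod.), ord ≤ 1.
h=∫h₀ ⇒ L = L₀·Dx.
L = (6 - 8·x)·Dx + (-1 + 2·x)·Dx^2  (order 2).
h: a_k = 0, 6, 18, 40, 76, 672/5, 3488/15, 42368/105, …
ICs: h(0) = 0, h′(0) = 6.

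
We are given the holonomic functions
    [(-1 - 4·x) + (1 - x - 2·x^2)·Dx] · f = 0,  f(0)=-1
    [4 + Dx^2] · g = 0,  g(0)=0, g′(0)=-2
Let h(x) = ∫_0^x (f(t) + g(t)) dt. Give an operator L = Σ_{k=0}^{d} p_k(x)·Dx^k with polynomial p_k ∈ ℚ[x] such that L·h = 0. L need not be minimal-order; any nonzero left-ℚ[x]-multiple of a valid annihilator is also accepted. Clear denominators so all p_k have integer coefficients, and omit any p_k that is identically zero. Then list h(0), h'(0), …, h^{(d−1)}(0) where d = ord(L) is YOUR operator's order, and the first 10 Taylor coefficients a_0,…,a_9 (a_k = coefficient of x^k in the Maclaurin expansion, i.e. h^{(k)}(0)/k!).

f: a_k = -1, -1, -3, -5, -11, -21, -43, -85, -171, -341, …
g: a_k = 0, -2, 0, 4/3, 0, -4/15, 0, 8/315, 0, -4/2835, …
Weyl lclm of L_f,L_g ⇒ L₀ (ord ≤ 3).
Integrate: L := L₀·Dx.
L = (68 + 304·x + 200·x^2 + 320·x^3 + 160·x^4 + 128·x^5)·Dx + (-20 + 12·x + 24·x^2 + 8·x^3 + 48·x^4 + 96·x^5 + 64·x^6)·Dx^2 + (17 + 76·x + 50·x^2 + 80·x^3 + 40·x^4 + 32·x^5)·Dx^3 + (-5 + 3·x + 6·x^2 + 2·x^3 + 12·x^4 + 24·x^5 + 16·x^6)·Dx^4  (order 4).
h: a_k = 0, -1, -3/2, -1, -11/12, -11/5, -319/90, -43/7, -26767/2520, -19, …
ICs: h(0) = 0, h′(0) = -1, h′′(0) = -3, h′′′(0) = -6.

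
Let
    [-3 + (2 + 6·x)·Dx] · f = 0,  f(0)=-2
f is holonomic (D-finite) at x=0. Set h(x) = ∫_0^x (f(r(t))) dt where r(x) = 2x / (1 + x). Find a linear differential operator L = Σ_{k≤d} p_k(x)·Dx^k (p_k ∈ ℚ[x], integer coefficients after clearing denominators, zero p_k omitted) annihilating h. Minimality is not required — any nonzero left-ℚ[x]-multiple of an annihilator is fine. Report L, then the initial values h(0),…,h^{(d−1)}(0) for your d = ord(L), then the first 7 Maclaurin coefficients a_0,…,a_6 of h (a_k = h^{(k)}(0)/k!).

L = -3·Dx + (1 + 8·x + 7·x^2)·Dx^2  (order 2).
h: a_k = 0, -2, -3, 5, -51/4, 861/20, -1379/8, …
ICs: h(0) = 0, h′(0) = -2.

f: a_k = -2, -3, 9/4, -27/8, 405/64, -1701/128, 15309/512, …
h₀=f(r): pull back L_f along r ⇒ L₀.
h=∫h₀ ⇒ L = L₀·Dx.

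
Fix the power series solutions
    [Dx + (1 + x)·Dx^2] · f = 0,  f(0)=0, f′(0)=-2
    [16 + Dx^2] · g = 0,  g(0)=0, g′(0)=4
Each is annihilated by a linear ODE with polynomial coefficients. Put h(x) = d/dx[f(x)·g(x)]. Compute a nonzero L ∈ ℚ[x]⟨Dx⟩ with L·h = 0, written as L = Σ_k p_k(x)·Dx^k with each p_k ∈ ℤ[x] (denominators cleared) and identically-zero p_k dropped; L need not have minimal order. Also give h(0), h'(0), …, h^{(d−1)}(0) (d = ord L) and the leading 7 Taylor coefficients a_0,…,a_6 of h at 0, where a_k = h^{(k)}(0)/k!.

L = (96160 + 647168·x + 1757184·x^2 + 2482176·x^3 + 1931264·x^4 + 786432·x^5 + 131072·x^6) + (13728 + 74144·x + 156160·x^2 + 161280·x^3 + 81920·x^4 + 16384·x^5)·Dx + (13546 + 87008·x + 228848·x^2 + 316416·x^3 + 242944·x^4 + 98304·x^5 + 16384·x^6)·Dx^2 + (858 + 4634·x + 9760·x^2 + 10080·x^3 + 5120·x^4 + 1024·x^5)·Dx^3 + (471 + 2910·x + 7439·x^2 + 10080·x^3 + 7640·x^4 + 3072·x^5 + 512·x^6)·Dx^4  (order 4).
h: a_k = 0, -16, 12, 224/3, -130/3, -208/3, 476/15, …
ICs: h(0) = 0, h′(0) = -16, h′′(0) = 24, h′′′(0) = 448.

f: a_k = 0, -2, 1, -2/3, 1/2, -2/5, 1/3, …
g: a_k = 0, 4, 0, -32/3, 0, 128/15, 0, …
L₀ := L_f ⊗_s L_g (sym. prod.), ord ≤ 4.
Differentiate: ansatz ord ≤ ord L₀ ⇒ L.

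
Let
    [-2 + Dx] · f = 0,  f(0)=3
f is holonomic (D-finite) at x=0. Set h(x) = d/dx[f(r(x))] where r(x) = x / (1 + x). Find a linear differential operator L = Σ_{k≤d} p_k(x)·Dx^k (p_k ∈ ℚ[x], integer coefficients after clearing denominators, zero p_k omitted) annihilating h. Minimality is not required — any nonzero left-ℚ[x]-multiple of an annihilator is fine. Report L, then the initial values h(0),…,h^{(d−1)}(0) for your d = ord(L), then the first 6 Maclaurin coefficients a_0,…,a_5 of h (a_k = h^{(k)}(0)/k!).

L = -2·x + (-1 - 2·x - x^2)·Dx  (order 1).
h: a_k = 6, 0, -6, 8, -6, 8/5, …
ICs: h(0) = 6.

f: a_k = 3, 6, 6, 4, 2, 4/5, …
L₀ from L_f via x↦r, Dx↦r'^{-1}Dx.
h=h₀': d/dx-closure on L₀ ⇒ L.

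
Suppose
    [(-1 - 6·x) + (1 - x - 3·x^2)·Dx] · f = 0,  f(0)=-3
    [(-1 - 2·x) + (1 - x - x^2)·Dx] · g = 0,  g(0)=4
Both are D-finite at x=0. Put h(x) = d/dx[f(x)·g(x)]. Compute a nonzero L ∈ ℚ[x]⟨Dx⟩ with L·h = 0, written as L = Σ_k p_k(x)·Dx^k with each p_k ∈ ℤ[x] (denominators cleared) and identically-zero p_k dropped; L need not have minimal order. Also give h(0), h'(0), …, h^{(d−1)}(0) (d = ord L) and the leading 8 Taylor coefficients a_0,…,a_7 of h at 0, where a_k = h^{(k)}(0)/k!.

L = (7 + 6·x - 15·x^2 - 108·x^3 + 15·x^4 + 180·x^5 + 90·x^6) + (-1 - x + 15·x^2 - x^3 - 45·x^4 - 3·x^5 + 42·x^6 + 18·x^7)·Dx  (order 1).
h: a_k = -24, -168, -576, -2016, -5880, -17064, -46368, -124512, …
ICs: h(0) = -24.

f: a_k = -3, -3, -12, -21, -57, -120, -291, -651, …
g: a_k = 4, 4, 8, 12, 20, 32, 52, 84, …
f·g: L₀ = L_f ⊗_s L_g, ord ≤ 1·1.
h=h₀': d/dx-closure on L₀ ⇒ L.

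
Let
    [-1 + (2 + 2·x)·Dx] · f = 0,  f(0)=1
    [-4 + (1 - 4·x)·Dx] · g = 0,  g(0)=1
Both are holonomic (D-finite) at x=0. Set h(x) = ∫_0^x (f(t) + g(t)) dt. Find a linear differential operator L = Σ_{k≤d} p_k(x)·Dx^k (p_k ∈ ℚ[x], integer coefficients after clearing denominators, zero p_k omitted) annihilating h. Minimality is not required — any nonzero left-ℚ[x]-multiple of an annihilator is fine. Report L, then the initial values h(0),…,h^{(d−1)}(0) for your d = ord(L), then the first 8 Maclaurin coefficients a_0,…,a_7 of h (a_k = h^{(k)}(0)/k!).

f: a_k = 1, 1/2, -1/8, 1/16, -5/128, 7/256, -21/1024, 33/2048, …
g: a_k = 1, 4, 16, 64, 256, 1024, 4096, 16384, …
Weyl lclm of L_f,L_g ⇒ L₀ (ord ≤ 2).
h=∫₀ˣh₀: take L = L₀·Dx.
L = (68 + 48·x)·Dx + (-129 - 248·x - 144·x^2)·Dx^2 + (14 - 18·x - 128·x^2 - 96·x^3)·Dx^3  (order 3).
h: a_k = 0, 2, 9/4, 127/24, 1025/64, 32763/640, 262151/1536, 4194283/7168, …
ICs: h(0) = 0, h′(0) = 2, h′′(0) = 9/2.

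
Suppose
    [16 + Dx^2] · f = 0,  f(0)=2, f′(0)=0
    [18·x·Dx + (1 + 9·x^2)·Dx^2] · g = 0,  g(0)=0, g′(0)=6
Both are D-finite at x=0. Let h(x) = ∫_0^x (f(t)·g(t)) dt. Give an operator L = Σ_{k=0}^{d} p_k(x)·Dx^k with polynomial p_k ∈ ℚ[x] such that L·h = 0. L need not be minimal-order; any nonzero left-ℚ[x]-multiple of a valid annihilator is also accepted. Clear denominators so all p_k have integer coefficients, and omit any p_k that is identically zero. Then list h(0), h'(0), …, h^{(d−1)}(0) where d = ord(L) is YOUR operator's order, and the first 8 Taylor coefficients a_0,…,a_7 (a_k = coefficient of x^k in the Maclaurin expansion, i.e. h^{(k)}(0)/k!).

L = (20800 + 494784·x^2 + 2923776·x^4 + 11943936·x^6 + 26873856·x^8)·Dx + (19584·x + 342144·x^3 + 2239488·x^5 + 6718464·x^7)·Dx^2 + (1700 + 42732·x^2 + 318816·x^4 + 1492992·x^6 + 3359232·x^8)·Dx^3 + (1224·x + 21384·x^3 + 139968·x^5 + 419904·x^7)·Dx^4 + (25 + 738·x^2 + 8505·x^4 + 46656·x^6 + 104976·x^8)·Dx^5  (order 5).
h: a_k = 0, 0, 6, 0, -33, 0, 1526/15, 0, …
ICs: h(0) = 0, h′(0) = 0, h′′(0) = 12, h′′′(0) = 0, h′′′′(0) = -792.

f: a_k = 2, 0, -16, 0, 64/3, 0, -512/45, 0, …
g: a_k = 0, 6, 0, -18, 0, 486/5, 0, -4374/7, …
L₀ := L_f ⊗_s L_g (sym. prod.), ord ≤ 4.
∫: right-multiply L₀ by Dx.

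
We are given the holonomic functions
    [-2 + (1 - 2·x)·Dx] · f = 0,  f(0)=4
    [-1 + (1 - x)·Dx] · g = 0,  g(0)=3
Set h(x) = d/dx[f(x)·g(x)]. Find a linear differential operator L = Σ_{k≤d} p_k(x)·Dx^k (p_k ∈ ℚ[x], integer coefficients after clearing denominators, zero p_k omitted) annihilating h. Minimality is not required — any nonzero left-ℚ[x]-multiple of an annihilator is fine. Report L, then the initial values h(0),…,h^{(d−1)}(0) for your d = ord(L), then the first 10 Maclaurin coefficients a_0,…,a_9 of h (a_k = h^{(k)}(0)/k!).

f: a_k = 4, 8, 16, 32, 64, 128, 256, 512, 1024, 2048, …
g: a_k = 3, 3, 3, 3, 3, 3, 3, 3, 3, 3, …
L₀ := L_f ⊗_s L_g (sym. prod.), ord ≤ 1.
Derive L from L₀ (diff closure).
L = (14 - 36·x + 24·x^2) + (-3 + 13·x - 18·x^2 + 8·x^3)·Dx  (order 1).
h: a_k = 36, 168, 540, 1488, 3780, 9144, 21420, 49056, 110484, 245640, …
ICs: h(0) = 36.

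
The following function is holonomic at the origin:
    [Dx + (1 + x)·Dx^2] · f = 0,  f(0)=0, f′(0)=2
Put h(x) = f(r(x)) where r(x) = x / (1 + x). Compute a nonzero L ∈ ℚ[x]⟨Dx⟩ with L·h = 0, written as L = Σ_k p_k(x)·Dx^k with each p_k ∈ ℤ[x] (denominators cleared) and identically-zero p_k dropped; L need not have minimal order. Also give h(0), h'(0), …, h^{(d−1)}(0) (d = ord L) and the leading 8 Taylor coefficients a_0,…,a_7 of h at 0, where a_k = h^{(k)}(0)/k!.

L = (3 + 4·x)·Dx + (1 + 3·x + 2·x^2)·Dx^2  (order 2).
h: a_k = 0, 2, -3, 14/3, -15/2, 62/5, -21, 254/7, …
ICs: h(0) = 0, h′(0) = 2.

f: a_k = 0, 2, -1, 2/3, -1/2, 2/5, -1/3, 2/7, …
f∘r: x↦r, Dx↦Dx/r' in L_f ⇒ L₀.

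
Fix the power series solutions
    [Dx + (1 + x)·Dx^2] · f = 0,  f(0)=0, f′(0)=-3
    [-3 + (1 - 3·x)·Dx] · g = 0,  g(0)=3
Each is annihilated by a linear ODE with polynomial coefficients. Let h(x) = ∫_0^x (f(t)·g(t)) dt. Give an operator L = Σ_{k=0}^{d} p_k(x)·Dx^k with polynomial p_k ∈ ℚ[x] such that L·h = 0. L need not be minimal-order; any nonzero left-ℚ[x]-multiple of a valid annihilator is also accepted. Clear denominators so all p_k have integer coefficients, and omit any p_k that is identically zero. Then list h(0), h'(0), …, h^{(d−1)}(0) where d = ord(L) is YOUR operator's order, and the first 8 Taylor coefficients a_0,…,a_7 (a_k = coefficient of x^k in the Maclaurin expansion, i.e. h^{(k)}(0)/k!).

f: a_k = 0, -3, 3/2, -1, 3/4, -3/5, 1/2, -3/7, …
g: a_k = 3, 9, 27, 81, 243, 729, 2187, 6561, …
h₀=f·g: eliminate ⇒ L₀, order ≤ 2·1.
h=∫h₀ ⇒ L = L₀·Dx.
L = 3·Dx + (5 + 9·x)·Dx^2 + (-1 + 2·x + 3·x^2)·Dx^3  (order 3).
h: a_k = 0, 0, -9/2, -15/2, -141/8, -837/20, -4197/40, -37743/140, …
ICs: h(0) = 0, h′(0) = 0, h′′(0) = -9.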